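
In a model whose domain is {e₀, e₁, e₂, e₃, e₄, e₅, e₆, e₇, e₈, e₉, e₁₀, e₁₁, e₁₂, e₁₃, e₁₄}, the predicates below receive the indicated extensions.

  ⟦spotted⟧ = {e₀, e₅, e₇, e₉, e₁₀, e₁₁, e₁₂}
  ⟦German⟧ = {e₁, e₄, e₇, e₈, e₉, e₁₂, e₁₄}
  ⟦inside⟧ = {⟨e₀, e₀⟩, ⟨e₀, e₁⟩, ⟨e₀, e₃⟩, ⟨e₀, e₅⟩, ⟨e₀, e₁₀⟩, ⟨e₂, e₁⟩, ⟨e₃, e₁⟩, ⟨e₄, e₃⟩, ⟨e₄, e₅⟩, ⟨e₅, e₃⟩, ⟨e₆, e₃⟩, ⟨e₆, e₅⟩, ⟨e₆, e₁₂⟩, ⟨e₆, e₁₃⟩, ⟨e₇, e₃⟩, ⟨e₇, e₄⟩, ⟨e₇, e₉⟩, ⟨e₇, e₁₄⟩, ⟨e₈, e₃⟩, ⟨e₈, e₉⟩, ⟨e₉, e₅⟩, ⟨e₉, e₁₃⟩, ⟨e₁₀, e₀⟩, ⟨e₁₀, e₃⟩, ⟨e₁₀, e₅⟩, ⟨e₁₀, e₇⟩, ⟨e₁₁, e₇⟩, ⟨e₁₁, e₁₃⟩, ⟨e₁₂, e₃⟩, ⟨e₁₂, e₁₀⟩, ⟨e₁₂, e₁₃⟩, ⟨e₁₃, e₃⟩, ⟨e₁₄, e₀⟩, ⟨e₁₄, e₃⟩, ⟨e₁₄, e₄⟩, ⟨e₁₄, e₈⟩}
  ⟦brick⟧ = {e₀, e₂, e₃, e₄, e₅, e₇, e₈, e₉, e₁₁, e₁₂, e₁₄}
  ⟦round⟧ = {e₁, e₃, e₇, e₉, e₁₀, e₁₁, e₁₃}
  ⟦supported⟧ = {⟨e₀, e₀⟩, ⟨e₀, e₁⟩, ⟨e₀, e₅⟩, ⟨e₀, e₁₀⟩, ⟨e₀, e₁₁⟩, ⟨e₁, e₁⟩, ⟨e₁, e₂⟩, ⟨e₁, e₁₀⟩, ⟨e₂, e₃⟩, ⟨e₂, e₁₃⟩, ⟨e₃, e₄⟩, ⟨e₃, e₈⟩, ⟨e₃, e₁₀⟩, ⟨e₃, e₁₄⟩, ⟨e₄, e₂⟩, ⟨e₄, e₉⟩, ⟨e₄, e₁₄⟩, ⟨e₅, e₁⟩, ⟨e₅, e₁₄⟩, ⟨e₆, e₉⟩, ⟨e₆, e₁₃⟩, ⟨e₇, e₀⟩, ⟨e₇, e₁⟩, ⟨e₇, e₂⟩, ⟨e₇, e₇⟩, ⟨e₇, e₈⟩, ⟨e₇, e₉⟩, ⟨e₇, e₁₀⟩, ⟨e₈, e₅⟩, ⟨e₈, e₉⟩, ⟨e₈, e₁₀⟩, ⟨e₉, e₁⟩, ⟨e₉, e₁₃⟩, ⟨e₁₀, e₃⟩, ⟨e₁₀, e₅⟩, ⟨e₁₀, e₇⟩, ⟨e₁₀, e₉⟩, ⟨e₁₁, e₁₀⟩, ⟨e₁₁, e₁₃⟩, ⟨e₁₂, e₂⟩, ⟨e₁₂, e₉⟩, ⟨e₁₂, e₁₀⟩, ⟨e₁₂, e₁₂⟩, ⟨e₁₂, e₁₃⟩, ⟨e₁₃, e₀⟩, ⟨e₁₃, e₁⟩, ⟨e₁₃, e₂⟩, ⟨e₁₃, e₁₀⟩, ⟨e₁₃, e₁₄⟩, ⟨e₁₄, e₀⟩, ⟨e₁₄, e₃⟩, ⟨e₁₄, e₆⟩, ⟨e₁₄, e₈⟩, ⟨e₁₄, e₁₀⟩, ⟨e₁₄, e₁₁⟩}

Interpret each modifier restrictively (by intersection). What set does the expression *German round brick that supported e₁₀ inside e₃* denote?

⟦that supported e₁₀⟧ = {x : ⟨x, e₁₀⟩ ∈ ⟦supported⟧} = {e₀, e₁, e₃, e₇, e₈, e₁₁, e₁₂, e₁₃, e₁₄}
⟦inside e₃⟧ = {x : ⟨x, e₃⟩ ∈ ⟦inside⟧} = {e₀, e₄, e₅, e₆, e₇, e₈, e₁₀, e₁₂, e₁₃, e₁₄}
⟦brick⟧ = {e₀, e₂, e₃, e₄, e₅, e₇, e₈, e₉, e₁₁, e₁₂, e₁₄}
… ∩ ⟦that supported e₁₀⟧ = {e₀, e₂, e₃, e₄, e₅, e₇, e₈, e₉, e₁₁, e₁₂, e₁₄} ∩ {e₀, e₁, e₃, e₇, e₈, e₁₁, e₁₂, e₁₃, e₁₄} = {e₀, e₃, e₇, e₈, e₁₁, e₁₂, e₁₄}
… ∩ ⟦inside e₃⟧ = {e₀, e₃, e₇, e₈, e₁₁, e₁₂, e₁₄} ∩ {e₀, e₄, e₅, e₆, e₇, e₈, e₁₀, e₁₂, e₁₃, e₁₄} = {e₀, e₇, e₈, e₁₂, e₁₄}
… ∩ ⟦German⟧ = {e₀, e₇, e₈, e₁₂, e₁₄} ∩ {e₁, e₄, e₇, e₈, e₉, e₁₂, e₁₄} = {e₇, e₈, e₁₂, e₁₄}
… ∩ ⟦round⟧ = {e₇, e₈, e₁₂, e₁₄} ∩ {e₁, e₃, e₇, e₉, e₁₀, e₁₁, e₁₃} = {e₇}
So ⟦German round brick that supported e₁₀ inside e₃⟧ = {e₇}.

{e₇}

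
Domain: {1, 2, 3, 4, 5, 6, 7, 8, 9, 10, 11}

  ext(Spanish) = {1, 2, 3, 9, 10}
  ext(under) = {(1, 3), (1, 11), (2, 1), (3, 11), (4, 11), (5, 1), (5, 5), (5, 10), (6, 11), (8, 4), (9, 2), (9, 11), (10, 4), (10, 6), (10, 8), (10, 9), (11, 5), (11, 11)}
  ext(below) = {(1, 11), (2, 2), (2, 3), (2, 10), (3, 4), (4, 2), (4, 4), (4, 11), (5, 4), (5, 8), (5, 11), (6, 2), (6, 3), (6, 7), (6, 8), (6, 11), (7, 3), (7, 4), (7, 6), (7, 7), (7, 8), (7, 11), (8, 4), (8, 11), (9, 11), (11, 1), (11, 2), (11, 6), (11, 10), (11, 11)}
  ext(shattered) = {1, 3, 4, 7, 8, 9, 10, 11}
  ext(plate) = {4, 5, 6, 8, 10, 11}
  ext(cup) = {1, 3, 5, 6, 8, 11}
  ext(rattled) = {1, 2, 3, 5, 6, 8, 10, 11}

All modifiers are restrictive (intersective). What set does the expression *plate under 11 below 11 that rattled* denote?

{6, 11}

⟦under 11⟧ = {x : ⟨x, 11⟩ ∈ ⟦under⟧} = {1, 3, 4, 6, 9, 11}
⟦below 11⟧ = {x : ⟨x, 11⟩ ∈ ⟦below⟧} = {1, 4, 5, 6, 7, 8, 9, 11}
⟦that rattled⟧ = ⟦rattled⟧ = {1, 2, 3, 5, 6, 8, 10, 11}
⟦plate⟧ = {4, 5, 6, 8, 10, 11}
… ∩ ⟦under 11⟧ = {4, 5, 6, 8, 10, 11} ∩ {1, 3, 4, 6, 9, 11} = {4, 6, 11}
… ∩ ⟦below 11⟧ = {4, 6, 11} ∩ {1, 4, 5, 6, 7, 8, 9, 11} = {4, 6, 11}
… ∩ ⟦that rattled⟧ = {4, 6, 11} ∩ {1, 2, 3, 5, 6, 8, 10, 11} = {6, 11}
So ⟦plate under 11 below 11 that rattled⟧ = {6, 11}.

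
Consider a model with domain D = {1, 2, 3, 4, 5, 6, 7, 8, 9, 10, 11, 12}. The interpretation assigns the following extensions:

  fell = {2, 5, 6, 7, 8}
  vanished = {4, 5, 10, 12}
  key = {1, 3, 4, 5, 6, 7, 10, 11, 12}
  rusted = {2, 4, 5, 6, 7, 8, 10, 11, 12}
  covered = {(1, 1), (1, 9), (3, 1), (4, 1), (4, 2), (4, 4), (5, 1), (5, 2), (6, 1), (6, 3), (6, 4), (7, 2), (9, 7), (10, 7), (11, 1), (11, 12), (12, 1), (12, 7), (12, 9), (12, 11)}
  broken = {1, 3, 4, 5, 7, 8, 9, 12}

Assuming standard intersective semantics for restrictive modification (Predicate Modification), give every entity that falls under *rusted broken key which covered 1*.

⟦which covered 1⟧ = {x : ⟨x, 1⟩ ∈ ⟦covered⟧} = {1, 3, 4, 5, 6, 11, 12}
⟦key⟧ = {1, 3, 4, 5, 6, 7, 10, 11, 12}
… ∩ ⟦which covered 1⟧ = {1, 3, 4, 5, 6, 7, 10, 11, 12} ∩ {1, 3, 4, 5, 6, 11, 12} = {1, 3, 4, 5, 6, 11, 12}
… ∩ ⟦rusted⟧ = {1, 3, 4, 5, 6, 11, 12} ∩ {2, 4, 5, 6, 7, 8, 10, 11, 12} = {4, 5, 6, 11, 12}
… ∩ ⟦broken⟧ = {4, 5, 6, 11, 12} ∩ {1, 3, 4, 5, 7, 8, 9, 12} = {4, 5, 12}
So ⟦rusted broken key which covered 1⟧ = {4, 5, 12}.

{4, 5, 12}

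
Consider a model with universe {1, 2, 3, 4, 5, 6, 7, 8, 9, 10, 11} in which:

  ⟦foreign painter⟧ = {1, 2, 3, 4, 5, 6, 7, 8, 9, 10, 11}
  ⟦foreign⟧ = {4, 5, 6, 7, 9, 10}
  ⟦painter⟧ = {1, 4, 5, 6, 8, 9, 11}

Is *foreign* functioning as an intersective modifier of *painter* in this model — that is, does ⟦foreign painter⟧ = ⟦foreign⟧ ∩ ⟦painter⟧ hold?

no

⟦foreign⟧ ∩ ⟦painter⟧ = {4, 5, 6, 7, 9, 10} ∩ {1, 4, 5, 6, 8, 9, 11} = {4, 5, 6, 9}
Observed ⟦foreign painter⟧ = {1, 2, 3, 4, 5, 6, 7, 8, 9, 10, 11}.
These differ, so the modifier is not intersective in this model.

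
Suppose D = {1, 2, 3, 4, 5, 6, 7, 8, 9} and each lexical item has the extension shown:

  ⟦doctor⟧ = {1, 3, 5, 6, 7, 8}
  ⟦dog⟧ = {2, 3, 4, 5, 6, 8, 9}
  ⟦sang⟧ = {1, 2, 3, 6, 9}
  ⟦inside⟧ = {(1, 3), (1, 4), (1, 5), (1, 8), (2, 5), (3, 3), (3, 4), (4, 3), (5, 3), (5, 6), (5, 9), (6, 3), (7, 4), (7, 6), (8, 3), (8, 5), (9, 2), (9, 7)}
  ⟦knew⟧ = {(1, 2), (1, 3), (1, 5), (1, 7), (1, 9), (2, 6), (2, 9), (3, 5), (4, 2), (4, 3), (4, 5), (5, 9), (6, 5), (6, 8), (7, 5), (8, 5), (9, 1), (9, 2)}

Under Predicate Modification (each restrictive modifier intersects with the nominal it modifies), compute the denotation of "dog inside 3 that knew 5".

⟦inside 3⟧ = {x : ⟨x, 3⟩ ∈ ⟦inside⟧} = {1, 3, 4, 5, 6, 8}
⟦that knew 5⟧ = {x : ⟨x, 5⟩ ∈ ⟦knew⟧} = {1, 3, 4, 6, 7, 8}
⟦dog⟧ = {2, 3, 4, 5, 6, 8, 9}
… ∩ ⟦inside 3⟧ = {2, 3, 4, 5, 6, 8, 9} ∩ {1, 3, 4, 5, 6, 8} = {3, 4, 5, 6, 8}
… ∩ ⟦that knew 5⟧ = {3, 4, 5, 6, 8} ∩ {1, 3, 4, 6, 7, 8} = {3, 4, 6, 8}
So ⟦dog inside 3 that knew 5⟧ = {3, 4, 6, 8}.

{3, 4, 6, 8}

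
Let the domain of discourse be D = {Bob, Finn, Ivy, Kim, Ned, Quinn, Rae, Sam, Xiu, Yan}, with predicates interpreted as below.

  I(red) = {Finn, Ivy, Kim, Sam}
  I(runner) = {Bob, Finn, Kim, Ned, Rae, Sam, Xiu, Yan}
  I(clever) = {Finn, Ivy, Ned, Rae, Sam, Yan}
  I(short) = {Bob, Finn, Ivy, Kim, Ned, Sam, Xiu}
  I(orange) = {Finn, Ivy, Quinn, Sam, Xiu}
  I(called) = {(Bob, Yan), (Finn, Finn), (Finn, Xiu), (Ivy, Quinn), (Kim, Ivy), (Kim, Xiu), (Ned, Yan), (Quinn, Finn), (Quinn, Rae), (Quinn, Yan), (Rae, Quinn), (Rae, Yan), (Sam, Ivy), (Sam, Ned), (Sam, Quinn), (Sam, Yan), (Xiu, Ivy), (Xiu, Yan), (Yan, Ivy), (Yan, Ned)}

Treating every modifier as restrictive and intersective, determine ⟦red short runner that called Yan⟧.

{Sam}

⟦that called Yan⟧ = {x : ⟨x, Yan⟩ ∈ ⟦called⟧} = {Bob, Ned, Quinn, Rae, Sam, Xiu}
⟦runner⟧ = {Bob, Finn, Kim, Ned, Rae, Sam, Xiu, Yan}
… ∩ ⟦that called Yan⟧ = {Bob, Finn, Kim, Ned, Rae, Sam, Xiu, Yan} ∩ {Bob, Ned, Quinn, Rae, Sam, Xiu} = {Bob, Ned, Rae, Sam, Xiu}
… ∩ ⟦red⟧ = {Bob, Ned, Rae, Sam, Xiu} ∩ {Finn, Ivy, Kim, Sam} = {Sam}
… ∩ ⟦short⟧ = {Sam} ∩ {Bob, Finn, Ivy, Kim, Ned, Sam, Xiu} = {Sam}
So ⟦red short runner that called Yan⟧ = {Sam}.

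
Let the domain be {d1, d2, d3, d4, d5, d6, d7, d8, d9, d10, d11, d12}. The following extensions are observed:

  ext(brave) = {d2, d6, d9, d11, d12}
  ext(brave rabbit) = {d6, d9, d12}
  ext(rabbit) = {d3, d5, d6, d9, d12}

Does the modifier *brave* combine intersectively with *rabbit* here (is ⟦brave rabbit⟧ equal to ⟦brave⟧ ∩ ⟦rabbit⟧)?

yes

⟦brave⟧ ∩ ⟦rabbit⟧ = {d2, d6, d9, d11, d12} ∩ {d3, d5, d6, d9, d12} = {d6, d9, d12}
Observed ⟦brave rabbit⟧ = {d6, d9, d12}.
These coincide, so the modifier is intersective here.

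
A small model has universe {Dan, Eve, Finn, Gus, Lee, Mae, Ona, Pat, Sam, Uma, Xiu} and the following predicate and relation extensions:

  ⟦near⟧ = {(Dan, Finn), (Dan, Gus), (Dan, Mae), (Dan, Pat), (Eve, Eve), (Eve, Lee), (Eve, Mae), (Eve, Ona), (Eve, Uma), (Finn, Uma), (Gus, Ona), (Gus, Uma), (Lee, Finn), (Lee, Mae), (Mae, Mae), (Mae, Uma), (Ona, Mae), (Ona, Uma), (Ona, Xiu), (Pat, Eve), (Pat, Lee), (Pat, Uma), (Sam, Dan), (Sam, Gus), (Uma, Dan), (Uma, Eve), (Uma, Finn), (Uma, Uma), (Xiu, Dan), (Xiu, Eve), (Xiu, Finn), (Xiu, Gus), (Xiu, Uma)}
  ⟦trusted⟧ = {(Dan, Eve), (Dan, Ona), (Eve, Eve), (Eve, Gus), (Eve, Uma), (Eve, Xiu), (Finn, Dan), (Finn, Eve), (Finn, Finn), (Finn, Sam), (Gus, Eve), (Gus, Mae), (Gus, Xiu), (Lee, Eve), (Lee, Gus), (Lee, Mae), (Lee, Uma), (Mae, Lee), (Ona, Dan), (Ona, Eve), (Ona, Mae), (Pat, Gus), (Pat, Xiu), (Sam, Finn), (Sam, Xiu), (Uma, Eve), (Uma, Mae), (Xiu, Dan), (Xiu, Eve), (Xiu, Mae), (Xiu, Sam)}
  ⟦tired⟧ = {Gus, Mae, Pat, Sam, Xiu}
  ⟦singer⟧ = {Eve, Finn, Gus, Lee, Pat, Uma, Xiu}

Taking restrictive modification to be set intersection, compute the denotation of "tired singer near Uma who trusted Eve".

{Gus, Xiu}

⟦near Uma⟧ = {x : ⟨x, Uma⟩ ∈ ⟦near⟧} = {Eve, Finn, Gus, Mae, Ona, Pat, Uma, Xiu}
⟦who trusted Eve⟧ = {x : ⟨x, Eve⟩ ∈ ⟦trusted⟧} = {Dan, Eve, Finn, Gus, Lee, Ona, Uma, Xiu}
⟦singer⟧ = {Eve, Finn, Gus, Lee, Pat, Uma, Xiu}
… ∩ ⟦near Uma⟧ = {Eve, Finn, Gus, Lee, Pat, Uma, Xiu} ∩ {Eve, Finn, Gus, Mae, Ona, Pat, Uma, Xiu} = {Eve, Finn, Gus, Pat, Uma, Xiu}
… ∩ ⟦who trusted Eve⟧ = {Eve, Finn, Gus, Pat, Uma, Xiu} ∩ {Dan, Eve, Finn, Gus, Lee, Ona, Uma, Xiu} = {Eve, Finn, Gus, Uma, Xiu}
… ∩ ⟦tired⟧ = {Eve, Finn, Gus, Uma, Xiu} ∩ {Gus, Mae, Pat, Sam, Xiu} = {Gus, Xiu}
So ⟦tired singer near Uma who trusted Eve⟧ = {Gus, Xiu}.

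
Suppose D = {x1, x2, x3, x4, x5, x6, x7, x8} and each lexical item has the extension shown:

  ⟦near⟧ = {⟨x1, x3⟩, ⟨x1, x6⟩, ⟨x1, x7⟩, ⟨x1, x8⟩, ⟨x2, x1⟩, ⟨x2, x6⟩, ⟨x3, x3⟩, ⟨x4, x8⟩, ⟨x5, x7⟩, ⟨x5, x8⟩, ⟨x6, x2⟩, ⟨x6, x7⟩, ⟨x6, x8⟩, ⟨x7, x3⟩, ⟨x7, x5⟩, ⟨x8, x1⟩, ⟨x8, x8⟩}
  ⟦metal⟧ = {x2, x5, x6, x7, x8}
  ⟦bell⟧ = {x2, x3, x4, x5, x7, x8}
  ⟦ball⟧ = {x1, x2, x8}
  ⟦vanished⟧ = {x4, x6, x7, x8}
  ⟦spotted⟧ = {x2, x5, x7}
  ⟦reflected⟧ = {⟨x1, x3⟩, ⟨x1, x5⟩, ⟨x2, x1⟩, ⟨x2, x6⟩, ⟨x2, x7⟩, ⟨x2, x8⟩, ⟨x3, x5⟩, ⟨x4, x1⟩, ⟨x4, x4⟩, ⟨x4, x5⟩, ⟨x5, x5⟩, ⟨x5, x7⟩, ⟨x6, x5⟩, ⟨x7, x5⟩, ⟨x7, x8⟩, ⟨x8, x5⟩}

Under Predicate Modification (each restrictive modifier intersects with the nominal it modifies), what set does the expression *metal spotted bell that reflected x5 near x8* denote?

{x5}

⟦that reflected x5⟧ = {x : ⟨x, x5⟩ ∈ ⟦reflected⟧} = {x1, x3, x4, x5, x6, x7, x8}
⟦near x8⟧ = {x : ⟨x, x8⟩ ∈ ⟦near⟧} = {x1, x4, x5, x6, x8}
⟦bell⟧ = {x2, x3, x4, x5, x7, x8}
… ∩ ⟦that reflected x5⟧ = {x2, x3, x4, x5, x7, x8} ∩ {x1, x3, x4, x5, x6, x7, x8} = {x3, x4, x5, x7, x8}
… ∩ ⟦near x8⟧ = {x3, x4, x5, x7, x8} ∩ {x1, x4, x5, x6, x8} = {x4, x5, x8}
… ∩ ⟦metal⟧ = {x4, x5, x8} ∩ {x2, x5, x6, x7, x8} = {x5, x8}
… ∩ ⟦spotted⟧ = {x5, x8} ∩ {x2, x5, x7} = {x5}
So ⟦metal spotted bell that reflected x5 near x8⟧ = {x5}.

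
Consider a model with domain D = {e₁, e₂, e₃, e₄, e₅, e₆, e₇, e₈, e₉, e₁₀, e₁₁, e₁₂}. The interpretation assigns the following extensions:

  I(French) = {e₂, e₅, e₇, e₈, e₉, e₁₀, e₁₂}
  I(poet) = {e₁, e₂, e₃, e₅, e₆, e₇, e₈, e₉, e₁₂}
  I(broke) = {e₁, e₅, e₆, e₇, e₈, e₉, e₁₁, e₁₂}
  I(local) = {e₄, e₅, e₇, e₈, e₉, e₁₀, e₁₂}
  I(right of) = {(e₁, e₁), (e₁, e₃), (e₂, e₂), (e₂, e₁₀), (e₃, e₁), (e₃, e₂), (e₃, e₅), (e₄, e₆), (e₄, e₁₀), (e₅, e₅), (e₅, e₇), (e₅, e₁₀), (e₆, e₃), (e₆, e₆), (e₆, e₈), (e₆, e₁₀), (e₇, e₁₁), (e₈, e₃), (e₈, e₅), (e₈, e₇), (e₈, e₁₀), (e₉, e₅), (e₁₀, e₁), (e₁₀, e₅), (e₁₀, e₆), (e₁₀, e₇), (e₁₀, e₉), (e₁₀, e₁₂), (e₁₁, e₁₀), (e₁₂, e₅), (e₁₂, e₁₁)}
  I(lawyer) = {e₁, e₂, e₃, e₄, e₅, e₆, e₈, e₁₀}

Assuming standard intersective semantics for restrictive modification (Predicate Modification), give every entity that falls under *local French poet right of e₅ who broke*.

⟦right of e₅⟧ = {x : ⟨x, e₅⟩ ∈ ⟦right of⟧} = {e₃, e₅, e₈, e₉, e₁₀, e₁₂}
⟦who broke⟧ = ⟦broke⟧ = {e₁, e₅, e₆, e₇, e₈, e₉, e₁₁, e₁₂}
⟦poet⟧ = {e₁, e₂, e₃, e₅, e₆, e₇, e₈, e₉, e₁₂}
… ∩ ⟦right of e₅⟧ = {e₁, e₂, e₃, e₅, e₆, e₇, e₈, e₉, e₁₂} ∩ {e₃, e₅, e₈, e₉, e₁₀, e₁₂} = {e₃, e₅, e₈, e₉, e₁₂}
… ∩ ⟦who broke⟧ = {e₃, e₅, e₈, e₉, e₁₂} ∩ {e₁, e₅, e₆, e₇, e₈, e₉, e₁₁, e₁₂} = {e₅, e₈, e₉, e₁₂}
… ∩ ⟦local⟧ = {e₅, e₈, e₉, e₁₂} ∩ {e₄, e₅, e₇, e₈, e₉, e₁₀, e₁₂} = {e₅, e₈, e₉, e₁₂}
… ∩ ⟦French⟧ = {e₅, e₈, e₉, e₁₂} ∩ {e₂, e₅, e₇, e₈, e₉, e₁₀, e₁₂} = {e₅, e₈, e₉, e₁₂}
So ⟦local French poet right of e₅ who broke⟧ = {e₅, e₈, e₉, e₁₂}.

{e₅, e₈, e₉, e₁₂}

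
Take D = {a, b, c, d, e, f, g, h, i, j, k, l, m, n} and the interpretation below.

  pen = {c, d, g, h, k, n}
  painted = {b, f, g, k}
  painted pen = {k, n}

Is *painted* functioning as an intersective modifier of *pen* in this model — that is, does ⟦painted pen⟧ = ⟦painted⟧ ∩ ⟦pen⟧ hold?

⟦painted⟧ ∩ ⟦pen⟧ = {b, f, g, k} ∩ {c, d, g, h, k, n} = {g, k}
Observed ⟦painted pen⟧ = {k, n}.
These differ, so the modifier is not intersective in this model.

no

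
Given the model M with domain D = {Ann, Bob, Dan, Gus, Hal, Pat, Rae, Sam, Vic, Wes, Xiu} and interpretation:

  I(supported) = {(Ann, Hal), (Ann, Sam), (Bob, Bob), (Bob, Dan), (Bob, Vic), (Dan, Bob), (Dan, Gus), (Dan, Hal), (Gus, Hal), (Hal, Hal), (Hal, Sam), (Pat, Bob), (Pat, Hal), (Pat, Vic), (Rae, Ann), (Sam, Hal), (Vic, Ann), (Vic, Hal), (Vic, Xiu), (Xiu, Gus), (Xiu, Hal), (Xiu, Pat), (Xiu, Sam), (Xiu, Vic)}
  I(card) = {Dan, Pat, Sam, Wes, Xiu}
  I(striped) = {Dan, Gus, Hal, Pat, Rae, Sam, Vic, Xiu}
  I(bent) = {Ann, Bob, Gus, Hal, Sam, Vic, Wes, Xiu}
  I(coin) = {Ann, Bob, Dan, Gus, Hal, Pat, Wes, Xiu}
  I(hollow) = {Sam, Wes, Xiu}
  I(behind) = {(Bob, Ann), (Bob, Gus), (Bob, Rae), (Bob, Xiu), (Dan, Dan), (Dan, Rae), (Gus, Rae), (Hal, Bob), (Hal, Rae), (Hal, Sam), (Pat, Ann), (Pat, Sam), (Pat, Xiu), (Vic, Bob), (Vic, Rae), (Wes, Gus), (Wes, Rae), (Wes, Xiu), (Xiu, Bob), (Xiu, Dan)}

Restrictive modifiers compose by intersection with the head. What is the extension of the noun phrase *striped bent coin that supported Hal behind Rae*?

{Gus, Hal}

⟦that supported Hal⟧ = {x : ⟨x, Hal⟩ ∈ ⟦supported⟧} = {Ann, Dan, Gus, Hal, Pat, Sam, Vic, Xiu}
⟦behind Rae⟧ = {x : ⟨x, Rae⟩ ∈ ⟦behind⟧} = {Bob, Dan, Gus, Hal, Vic, Wes}
⟦coin⟧ = {Ann, Bob, Dan, Gus, Hal, Pat, Wes, Xiu}
… ∩ ⟦that supported Hal⟧ = {Ann, Bob, Dan, Gus, Hal, Pat, Wes, Xiu} ∩ {Ann, Dan, Gus, Hal, Pat, Sam, Vic, Xiu} = {Ann, Dan, Gus, Hal, Pat, Xiu}
… ∩ ⟦behind Rae⟧ = {Ann, Dan, Gus, Hal, Pat, Xiu} ∩ {Bob, Dan, Gus, Hal, Vic, Wes} = {Dan, Gus, Hal}
… ∩ ⟦striped⟧ = {Dan, Gus, Hal} ∩ {Dan, Gus, Hal, Pat, Rae, Sam, Vic, Xiu} = {Dan, Gus, Hal}
… ∩ ⟦bent⟧ = {Dan, Gus, Hal} ∩ {Ann, Bob, Gus, Hal, Sam, Vic, Wes, Xiu} = {Gus, Hal}
So ⟦striped bent coin that supported Hal behind Rae⟧ = {Gus, Hal}.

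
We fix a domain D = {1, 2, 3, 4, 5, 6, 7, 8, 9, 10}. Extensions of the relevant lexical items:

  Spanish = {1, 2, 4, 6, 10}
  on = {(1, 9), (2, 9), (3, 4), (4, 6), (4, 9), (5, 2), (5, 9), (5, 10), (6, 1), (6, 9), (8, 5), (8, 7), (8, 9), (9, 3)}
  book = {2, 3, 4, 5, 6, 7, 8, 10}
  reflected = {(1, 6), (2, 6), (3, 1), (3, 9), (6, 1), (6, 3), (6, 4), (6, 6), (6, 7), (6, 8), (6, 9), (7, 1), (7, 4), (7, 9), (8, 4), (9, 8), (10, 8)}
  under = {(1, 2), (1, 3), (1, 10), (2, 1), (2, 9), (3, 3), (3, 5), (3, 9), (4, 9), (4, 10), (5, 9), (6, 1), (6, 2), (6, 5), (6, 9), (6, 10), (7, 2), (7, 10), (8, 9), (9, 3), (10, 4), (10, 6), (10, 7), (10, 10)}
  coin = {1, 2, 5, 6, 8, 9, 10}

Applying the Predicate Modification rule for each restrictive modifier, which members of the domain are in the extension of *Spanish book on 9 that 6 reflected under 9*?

⟦on 9⟧ = {x : ⟨x, 9⟩ ∈ ⟦on⟧} = {1, 2, 4, 5, 6, 8}
⟦that 6 reflected⟧ = {x : ⟨6, x⟩ ∈ ⟦reflected⟧} = {1, 3, 4, 6, 7, 8, 9}
⟦under 9⟧ = {x : ⟨x, 9⟩ ∈ ⟦under⟧} = {2, 3, 4, 5, 6, 8}
⟦book⟧ = {2, 3, 4, 5, 6, 7, 8, 10}
… ∩ ⟦on 9⟧ = {2, 3, 4, 5, 6, 7, 8, 10} ∩ {1, 2, 4, 5, 6, 8} = {2, 4, 5, 6, 8}
… ∩ ⟦that 6 reflected⟧ = {2, 4, 5, 6, 8} ∩ {1, 3, 4, 6, 7, 8, 9} = {4, 6, 8}
… ∩ ⟦under 9⟧ = {4, 6, 8} ∩ {2, 3, 4, 5, 6, 8} = {4, 6, 8}
… ∩ ⟦Spanish⟧ = {4, 6, 8} ∩ {1, 2, 4, 6, 10} = {4, 6}
So ⟦Spanish book on 9 that 6 reflected under 9⟧ = {4, 6}.

{4, 6}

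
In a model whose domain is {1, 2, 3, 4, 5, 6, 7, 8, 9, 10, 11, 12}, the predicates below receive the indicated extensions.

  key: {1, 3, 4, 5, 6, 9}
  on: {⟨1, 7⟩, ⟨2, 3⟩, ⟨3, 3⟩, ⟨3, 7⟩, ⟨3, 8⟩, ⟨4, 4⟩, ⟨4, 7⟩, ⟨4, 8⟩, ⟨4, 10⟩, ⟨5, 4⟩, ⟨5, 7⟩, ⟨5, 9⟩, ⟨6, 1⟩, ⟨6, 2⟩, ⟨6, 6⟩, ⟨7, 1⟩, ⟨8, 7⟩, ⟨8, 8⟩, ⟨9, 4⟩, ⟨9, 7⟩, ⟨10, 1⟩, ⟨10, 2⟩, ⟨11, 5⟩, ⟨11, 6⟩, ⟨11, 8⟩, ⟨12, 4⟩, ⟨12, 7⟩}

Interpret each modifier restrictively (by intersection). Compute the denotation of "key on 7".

⟦on 7⟧ = {x : ⟨x, 7⟩ ∈ ⟦on⟧} = {1, 3, 4, 5, 8, 9, 12}
⟦key⟧ = {1, 3, 4, 5, 6, 9}
… ∩ ⟦on 7⟧ = {1, 3, 4, 5, 6, 9} ∩ {1, 3, 4, 5, 8, 9, 12} = {1, 3, 4, 5, 9}
So ⟦key on 7⟧ = {1, 3, 4, 5, 9}.

{1, 3, 4, 5, 9}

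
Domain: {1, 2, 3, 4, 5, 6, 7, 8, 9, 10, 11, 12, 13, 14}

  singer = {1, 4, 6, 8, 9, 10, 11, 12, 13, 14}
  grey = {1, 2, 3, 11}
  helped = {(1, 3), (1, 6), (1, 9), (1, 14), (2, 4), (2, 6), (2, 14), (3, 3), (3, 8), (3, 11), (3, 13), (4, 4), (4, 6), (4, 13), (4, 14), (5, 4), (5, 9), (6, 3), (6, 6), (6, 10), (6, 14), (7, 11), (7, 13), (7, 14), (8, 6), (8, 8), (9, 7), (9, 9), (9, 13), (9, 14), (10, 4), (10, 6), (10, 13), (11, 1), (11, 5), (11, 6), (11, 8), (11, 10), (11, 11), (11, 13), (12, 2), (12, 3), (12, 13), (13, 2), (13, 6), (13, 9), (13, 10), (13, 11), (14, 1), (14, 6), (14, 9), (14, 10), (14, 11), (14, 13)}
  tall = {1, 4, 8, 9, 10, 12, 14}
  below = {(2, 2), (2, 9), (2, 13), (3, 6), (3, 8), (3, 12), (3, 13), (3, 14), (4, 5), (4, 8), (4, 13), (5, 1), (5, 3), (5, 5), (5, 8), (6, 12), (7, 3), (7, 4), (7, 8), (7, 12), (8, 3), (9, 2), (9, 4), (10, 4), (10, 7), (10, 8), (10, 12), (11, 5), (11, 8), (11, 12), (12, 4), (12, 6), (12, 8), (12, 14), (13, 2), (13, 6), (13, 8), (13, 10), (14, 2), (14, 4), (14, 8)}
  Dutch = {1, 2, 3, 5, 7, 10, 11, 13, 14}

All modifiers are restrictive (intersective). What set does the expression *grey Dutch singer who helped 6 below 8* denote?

{11}

⟦who helped 6⟧ = {x : ⟨x, 6⟩ ∈ ⟦helped⟧} = {1, 2, 4, 6, 8, 10, 11, 13, 14}
⟦below 8⟧ = {x : ⟨x, 8⟩ ∈ ⟦below⟧} = {3, 4, 5, 7, 10, 11, 12, 13, 14}
⟦singer⟧ = {1, 4, 6, 8, 9, 10, 11, 12, 13, 14}
… ∩ ⟦who helped 6⟧ = {1, 4, 6, 8, 9, 10, 11, 12, 13, 14} ∩ {1, 2, 4, 6, 8, 10, 11, 13, 14} = {1, 4, 6, 8, 10, 11, 13, 14}
… ∩ ⟦below 8⟧ = {1, 4, 6, 8, 10, 11, 13, 14} ∩ {3, 4, 5, 7, 10, 11, 12, 13, 14} = {4, 10, 11, 13, 14}
… ∩ ⟦grey⟧ = {4, 10, 11, 13, 14} ∩ {1, 2, 3, 11} = {11}
… ∩ ⟦Dutch⟧ = {11} ∩ {1, 2, 3, 5, 7, 10, 11, 13, 14} = {11}
So ⟦grey Dutch singer who helped 6 below 8⟧ = {11}.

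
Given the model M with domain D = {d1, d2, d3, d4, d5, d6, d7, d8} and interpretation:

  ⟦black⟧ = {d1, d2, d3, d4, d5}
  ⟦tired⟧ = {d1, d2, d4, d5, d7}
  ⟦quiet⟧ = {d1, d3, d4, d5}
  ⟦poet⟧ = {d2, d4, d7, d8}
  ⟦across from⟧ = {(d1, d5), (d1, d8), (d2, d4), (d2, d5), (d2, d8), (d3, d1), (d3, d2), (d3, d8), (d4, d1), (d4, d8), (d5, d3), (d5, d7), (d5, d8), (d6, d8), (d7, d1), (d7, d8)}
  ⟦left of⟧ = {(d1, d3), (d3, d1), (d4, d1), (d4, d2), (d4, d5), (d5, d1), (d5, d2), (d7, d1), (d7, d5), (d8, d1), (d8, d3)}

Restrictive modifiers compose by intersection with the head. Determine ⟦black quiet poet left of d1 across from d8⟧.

⟦left of d1⟧ = {x : ⟨x, d1⟩ ∈ ⟦left of⟧} = {d3, d4, d5, d7, d8}
⟦across from d8⟧ = {x : ⟨x, d8⟩ ∈ ⟦across from⟧} = {d1, d2, d3, d4, d5, d6, d7}
⟦poet⟧ = {d2, d4, d7, d8}
… ∩ ⟦left of d1⟧ = {d2, d4, d7, d8} ∩ {d3, d4, d5, d7, d8} = {d4, d7, d8}
… ∩ ⟦across from d8⟧ = {d4, d7, d8} ∩ {d1, d2, d3, d4, d5, d6, d7} = {d4, d7}
… ∩ ⟦black⟧ = {d4, d7} ∩ {d1, d2, d3, d4, d5} = {d4}
… ∩ ⟦quiet⟧ = {d4} ∩ {d1, d3, d4, d5} = {d4}
So ⟦black quiet poet left of d1 across from d8⟧ = {d4}.

{d4}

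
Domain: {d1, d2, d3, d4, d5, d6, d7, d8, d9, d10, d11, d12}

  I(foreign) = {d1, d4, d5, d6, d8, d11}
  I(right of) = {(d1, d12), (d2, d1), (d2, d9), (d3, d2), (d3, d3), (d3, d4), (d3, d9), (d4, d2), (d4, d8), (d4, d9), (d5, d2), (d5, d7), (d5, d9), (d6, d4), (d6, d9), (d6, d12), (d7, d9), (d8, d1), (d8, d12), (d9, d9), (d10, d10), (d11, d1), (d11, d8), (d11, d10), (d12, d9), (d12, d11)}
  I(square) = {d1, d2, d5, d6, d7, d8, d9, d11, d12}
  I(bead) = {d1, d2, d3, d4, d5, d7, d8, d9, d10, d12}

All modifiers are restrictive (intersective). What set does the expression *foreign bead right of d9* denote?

{d4, d5}

⟦right of d9⟧ = {x : ⟨x, d9⟩ ∈ ⟦right of⟧} = {d2, d3, d4, d5, d6, d7, d9, d12}
⟦bead⟧ = {d1, d2, d3, d4, d5, d7, d8, d9, d10, d12}
… ∩ ⟦right of d9⟧ = {d1, d2, d3, d4, d5, d7, d8, d9, d10, d12} ∩ {d2, d3, d4, d5, d6, d7, d9, d12} = {d2, d3, d4, d5, d7, d9, d12}
… ∩ ⟦foreign⟧ = {d2, d3, d4, d5, d7, d9, d12} ∩ {d1, d4, d5, d6, d8, d11} = {d4, d5}
So ⟦foreign bead right of d9⟧ = {d4, d5}.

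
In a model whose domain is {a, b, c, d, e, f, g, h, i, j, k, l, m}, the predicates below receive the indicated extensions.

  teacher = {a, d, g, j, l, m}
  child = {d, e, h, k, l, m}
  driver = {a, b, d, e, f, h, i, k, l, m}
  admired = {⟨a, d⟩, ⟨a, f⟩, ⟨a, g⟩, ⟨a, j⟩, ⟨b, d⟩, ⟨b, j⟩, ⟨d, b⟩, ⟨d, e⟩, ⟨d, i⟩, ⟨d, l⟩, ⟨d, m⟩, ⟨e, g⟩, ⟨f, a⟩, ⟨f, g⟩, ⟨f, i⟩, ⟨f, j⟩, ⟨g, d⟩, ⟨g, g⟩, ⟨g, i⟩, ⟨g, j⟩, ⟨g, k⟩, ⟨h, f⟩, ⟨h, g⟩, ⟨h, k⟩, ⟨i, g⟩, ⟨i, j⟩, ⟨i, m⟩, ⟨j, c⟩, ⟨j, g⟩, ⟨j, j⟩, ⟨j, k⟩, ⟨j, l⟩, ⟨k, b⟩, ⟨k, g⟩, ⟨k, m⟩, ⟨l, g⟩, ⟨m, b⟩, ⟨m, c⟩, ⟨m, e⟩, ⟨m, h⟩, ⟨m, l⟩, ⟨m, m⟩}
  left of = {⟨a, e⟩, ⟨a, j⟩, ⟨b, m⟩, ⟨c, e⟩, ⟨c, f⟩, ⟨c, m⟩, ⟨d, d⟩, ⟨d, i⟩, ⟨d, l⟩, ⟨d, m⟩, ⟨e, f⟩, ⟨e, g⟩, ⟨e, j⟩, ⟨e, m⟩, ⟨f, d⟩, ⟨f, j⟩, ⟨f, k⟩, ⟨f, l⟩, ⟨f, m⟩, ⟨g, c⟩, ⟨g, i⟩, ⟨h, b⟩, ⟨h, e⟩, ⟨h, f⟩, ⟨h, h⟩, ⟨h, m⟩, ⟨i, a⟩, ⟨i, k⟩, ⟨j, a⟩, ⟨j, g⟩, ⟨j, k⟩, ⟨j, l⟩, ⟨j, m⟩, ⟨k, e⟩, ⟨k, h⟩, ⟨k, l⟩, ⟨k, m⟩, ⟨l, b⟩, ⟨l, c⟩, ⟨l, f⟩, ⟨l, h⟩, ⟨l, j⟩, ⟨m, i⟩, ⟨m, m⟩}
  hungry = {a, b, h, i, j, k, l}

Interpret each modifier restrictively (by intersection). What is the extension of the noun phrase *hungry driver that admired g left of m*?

{h, k}

⟦that admired g⟧ = {x : ⟨x, g⟩ ∈ ⟦admired⟧} = {a, e, f, g, h, i, j, k, l}
⟦left of m⟧ = {x : ⟨x, m⟩ ∈ ⟦left of⟧} = {b, c, d, e, f, h, j, k, m}
⟦driver⟧ = {a, b, d, e, f, h, i, k, l, m}
… ∩ ⟦that admired g⟧ = {a, b, d, e, f, h, i, k, l, m} ∩ {a, e, f, g, h, i, j, k, l} = {a, e, f, h, i, k, l}
… ∩ ⟦left of m⟧ = {a, e, f, h, i, k, l} ∩ {b, c, d, e, f, h, j, k, m} = {e, f, h, k}
… ∩ ⟦hungry⟧ = {e, f, h, k} ∩ {a, b, h, i, j, k, l} = {h, k}
So ⟦hungry driver that admired g left of m⟧ = {h, k}.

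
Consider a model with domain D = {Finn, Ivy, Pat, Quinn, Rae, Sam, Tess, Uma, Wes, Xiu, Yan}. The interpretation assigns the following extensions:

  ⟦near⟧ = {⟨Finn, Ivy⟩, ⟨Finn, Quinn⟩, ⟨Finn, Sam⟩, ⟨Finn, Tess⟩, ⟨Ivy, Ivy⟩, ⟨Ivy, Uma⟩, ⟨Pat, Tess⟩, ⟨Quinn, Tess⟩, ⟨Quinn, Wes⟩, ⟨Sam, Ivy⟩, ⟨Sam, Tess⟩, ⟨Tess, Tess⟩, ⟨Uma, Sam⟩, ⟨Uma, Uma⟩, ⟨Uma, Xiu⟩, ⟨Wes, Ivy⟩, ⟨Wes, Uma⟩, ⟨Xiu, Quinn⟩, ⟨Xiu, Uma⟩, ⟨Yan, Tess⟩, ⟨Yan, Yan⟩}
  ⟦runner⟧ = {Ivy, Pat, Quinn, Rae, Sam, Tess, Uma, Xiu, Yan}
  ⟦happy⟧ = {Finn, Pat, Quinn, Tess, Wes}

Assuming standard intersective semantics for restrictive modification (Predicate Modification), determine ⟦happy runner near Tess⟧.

⟦near Tess⟧ = {x : ⟨x, Tess⟩ ∈ ⟦near⟧} = {Finn, Pat, Quinn, Sam, Tess, Yan}
⟦runner⟧ = {Ivy, Pat, Quinn, Rae, Sam, Tess, Uma, Xiu, Yan}
… ∩ ⟦near Tess⟧ = {Ivy, Pat, Quinn, Rae, Sam, Tess, Uma, Xiu, Yan} ∩ {Finn, Pat, Quinn, Sam, Tess, Yan} = {Pat, Quinn, Sam, Tess, Yan}
… ∩ ⟦happy⟧ = {Pat, Quinn, Sam, Tess, Yan} ∩ {Finn, Pat, Quinn, Tess, Wes} = {Pat, Quinn, Tess}
So ⟦happy runner near Tess⟧ = {Pat, Quinn, Tess}.

{Pat, Quinn, Tess}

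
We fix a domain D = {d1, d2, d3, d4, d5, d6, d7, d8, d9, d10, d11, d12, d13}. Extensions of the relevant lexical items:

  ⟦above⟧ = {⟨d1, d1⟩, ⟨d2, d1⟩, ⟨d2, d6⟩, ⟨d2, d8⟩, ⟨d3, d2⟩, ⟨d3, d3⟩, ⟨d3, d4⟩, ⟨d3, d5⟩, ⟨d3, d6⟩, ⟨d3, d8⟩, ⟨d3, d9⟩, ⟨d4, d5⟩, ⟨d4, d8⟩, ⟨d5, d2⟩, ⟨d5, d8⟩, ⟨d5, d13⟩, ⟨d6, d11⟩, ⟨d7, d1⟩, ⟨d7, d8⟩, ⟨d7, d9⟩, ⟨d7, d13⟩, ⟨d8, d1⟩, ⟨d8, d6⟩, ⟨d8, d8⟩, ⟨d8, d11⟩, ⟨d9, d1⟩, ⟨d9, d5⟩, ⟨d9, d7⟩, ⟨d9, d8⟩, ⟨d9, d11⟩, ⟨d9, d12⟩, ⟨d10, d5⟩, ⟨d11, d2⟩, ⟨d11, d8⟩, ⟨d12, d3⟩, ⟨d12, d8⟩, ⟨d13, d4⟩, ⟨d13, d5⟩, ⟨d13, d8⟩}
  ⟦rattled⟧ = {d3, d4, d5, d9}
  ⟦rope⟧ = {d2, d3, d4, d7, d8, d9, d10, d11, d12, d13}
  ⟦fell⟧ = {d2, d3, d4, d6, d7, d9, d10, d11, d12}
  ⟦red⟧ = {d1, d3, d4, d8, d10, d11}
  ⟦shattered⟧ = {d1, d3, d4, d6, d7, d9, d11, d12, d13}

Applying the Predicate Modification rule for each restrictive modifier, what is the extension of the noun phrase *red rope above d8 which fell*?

{d3, d4, d11}

⟦above d8⟧ = {x : ⟨x, d8⟩ ∈ ⟦above⟧} = {d2, d3, d4, d5, d7, d8, d9, d11, d12, d13}
⟦which fell⟧ = ⟦fell⟧ = {d2, d3, d4, d6, d7, d9, d10, d11, d12}
⟦rope⟧ = {d2, d3, d4, d7, d8, d9, d10, d11, d12, d13}
… ∩ ⟦above d8⟧ = {d2, d3, d4, d7, d8, d9, d10, d11, d12, d13} ∩ {d2, d3, d4, d5, d7, d8, d9, d11, d12, d13} = {d2, d3, d4, d7, d8, d9, d11, d12, d13}
… ∩ ⟦which fell⟧ = {d2, d3, d4, d7, d8, d9, d11, d12, d13} ∩ {d2, d3, d4, d6, d7, d9, d10, d11, d12} = {d2, d3, d4, d7, d9, d11, d12}
… ∩ ⟦red⟧ = {d2, d3, d4, d7, d9, d11, d12} ∩ {d1, d3, d4, d8, d10, d11} = {d3, d4, d11}
So ⟦red rope above d8 which fell⟧ = {d3, d4, d11}.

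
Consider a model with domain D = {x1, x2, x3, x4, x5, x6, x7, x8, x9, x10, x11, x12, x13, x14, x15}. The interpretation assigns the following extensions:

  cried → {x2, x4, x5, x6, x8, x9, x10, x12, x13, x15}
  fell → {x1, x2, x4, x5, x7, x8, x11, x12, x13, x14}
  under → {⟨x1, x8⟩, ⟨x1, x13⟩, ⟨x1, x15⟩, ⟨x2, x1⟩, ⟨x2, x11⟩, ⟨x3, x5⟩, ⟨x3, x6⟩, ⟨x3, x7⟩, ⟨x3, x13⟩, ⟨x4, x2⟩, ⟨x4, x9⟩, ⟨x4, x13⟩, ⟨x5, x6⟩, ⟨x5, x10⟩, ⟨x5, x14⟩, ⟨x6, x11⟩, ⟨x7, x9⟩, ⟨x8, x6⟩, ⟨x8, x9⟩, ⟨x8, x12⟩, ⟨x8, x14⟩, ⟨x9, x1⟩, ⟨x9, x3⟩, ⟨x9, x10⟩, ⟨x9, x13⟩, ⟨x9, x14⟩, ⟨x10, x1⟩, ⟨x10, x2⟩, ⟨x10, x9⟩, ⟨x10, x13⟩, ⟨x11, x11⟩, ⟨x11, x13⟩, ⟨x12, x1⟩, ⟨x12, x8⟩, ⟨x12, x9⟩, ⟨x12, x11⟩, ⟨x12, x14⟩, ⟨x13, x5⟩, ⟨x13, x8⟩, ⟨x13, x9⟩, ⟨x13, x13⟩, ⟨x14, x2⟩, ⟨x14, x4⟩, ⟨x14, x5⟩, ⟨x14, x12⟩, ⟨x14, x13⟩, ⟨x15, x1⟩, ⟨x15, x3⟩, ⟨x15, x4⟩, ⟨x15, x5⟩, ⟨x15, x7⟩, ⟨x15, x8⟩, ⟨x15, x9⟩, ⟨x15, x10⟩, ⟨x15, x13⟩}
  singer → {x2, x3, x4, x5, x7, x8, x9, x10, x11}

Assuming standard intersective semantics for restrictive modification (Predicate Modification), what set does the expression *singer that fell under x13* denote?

⟦that fell⟧ = ⟦fell⟧ = {x1, x2, x4, x5, x7, x8, x11, x12, x13, x14}
⟦under x13⟧ = {x : ⟨x, x13⟩ ∈ ⟦under⟧} = {x1, x3, x4, x9, x10, x11, x13, x14, x15}
⟦singer⟧ = {x2, x3, x4, x5, x7, x8, x9, x10, x11}
… ∩ ⟦that fell⟧ = {x2, x3, x4, x5, x7, x8, x9, x10, x11} ∩ {x1, x2, x4, x5, x7, x8, x11, x12, x13, x14} = {x2, x4, x5, x7, x8, x11}
… ∩ ⟦under x13⟧ = {x2, x4, x5, x7, x8, x11} ∩ {x1, x3, x4, x9, x10, x11, x13, x14, x15} = {x4, x11}
So ⟦singer that fell under x13⟧ = {x4, x11}.

{x4, x11}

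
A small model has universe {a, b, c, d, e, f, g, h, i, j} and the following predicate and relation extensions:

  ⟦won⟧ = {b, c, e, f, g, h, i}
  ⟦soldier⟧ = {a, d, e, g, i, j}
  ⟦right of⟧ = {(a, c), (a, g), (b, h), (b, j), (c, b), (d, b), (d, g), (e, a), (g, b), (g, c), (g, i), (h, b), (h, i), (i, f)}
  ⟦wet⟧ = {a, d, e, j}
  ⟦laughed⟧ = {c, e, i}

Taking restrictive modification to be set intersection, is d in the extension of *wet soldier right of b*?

yes

⟦right of b⟧ = {x : ⟨x, b⟩ ∈ ⟦right of⟧} = {c, d, g, h}
⟦soldier⟧ = {a, d, e, g, i, j}
… ∩ ⟦right of b⟧ = {a, d, e, g, i, j} ∩ {c, d, g, h} = {d, g}
… ∩ ⟦wet⟧ = {d, g} ∩ {a, d, e, j} = {d}
⟦wet soldier right of b⟧ = {d}; d ∈ this set.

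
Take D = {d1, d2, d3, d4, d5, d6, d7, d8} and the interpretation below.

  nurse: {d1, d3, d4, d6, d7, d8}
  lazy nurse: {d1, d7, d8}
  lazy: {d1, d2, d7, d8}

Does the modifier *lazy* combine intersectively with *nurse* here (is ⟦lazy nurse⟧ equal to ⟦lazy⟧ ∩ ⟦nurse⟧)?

⟦lazy⟧ ∩ ⟦nurse⟧ = {d1, d2, d7, d8} ∩ {d1, d3, d4, d6, d7, d8} = {d1, d7, d8}
Observed ⟦lazy nurse⟧ = {d1, d7, d8}.
These coincide, so the modifier is intersective here.

yes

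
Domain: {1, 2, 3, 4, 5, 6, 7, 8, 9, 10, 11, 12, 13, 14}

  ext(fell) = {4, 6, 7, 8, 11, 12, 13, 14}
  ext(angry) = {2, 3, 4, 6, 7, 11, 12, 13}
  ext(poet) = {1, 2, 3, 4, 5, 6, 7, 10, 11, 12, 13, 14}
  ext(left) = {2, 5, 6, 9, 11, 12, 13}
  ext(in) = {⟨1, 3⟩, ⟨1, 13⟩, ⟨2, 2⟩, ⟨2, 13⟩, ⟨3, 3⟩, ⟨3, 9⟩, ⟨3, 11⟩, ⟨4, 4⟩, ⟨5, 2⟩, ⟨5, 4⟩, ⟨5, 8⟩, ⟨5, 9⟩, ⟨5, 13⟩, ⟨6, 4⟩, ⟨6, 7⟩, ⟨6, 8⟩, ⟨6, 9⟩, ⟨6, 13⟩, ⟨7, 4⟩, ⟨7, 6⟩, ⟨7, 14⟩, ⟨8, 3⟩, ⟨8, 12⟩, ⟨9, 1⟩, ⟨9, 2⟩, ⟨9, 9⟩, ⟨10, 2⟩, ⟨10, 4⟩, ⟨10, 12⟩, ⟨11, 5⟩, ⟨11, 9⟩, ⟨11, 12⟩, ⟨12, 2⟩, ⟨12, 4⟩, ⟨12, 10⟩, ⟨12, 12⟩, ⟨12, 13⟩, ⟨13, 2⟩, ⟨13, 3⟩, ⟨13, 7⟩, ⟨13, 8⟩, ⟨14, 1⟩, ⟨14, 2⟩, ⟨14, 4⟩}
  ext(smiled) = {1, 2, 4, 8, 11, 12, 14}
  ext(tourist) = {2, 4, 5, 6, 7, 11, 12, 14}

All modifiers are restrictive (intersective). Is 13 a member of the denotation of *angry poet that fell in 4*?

⟦that fell⟧ = ⟦fell⟧ = {4, 6, 7, 8, 11, 12, 13, 14}
⟦in 4⟧ = {x : ⟨x, 4⟩ ∈ ⟦in⟧} = {4, 5, 6, 7, 10, 12, 14}
⟦poet⟧ = {1, 2, 3, 4, 5, 6, 7, 10, 11, 12, 13, 14}
… ∩ ⟦that fell⟧ = {1, 2, 3, 4, 5, 6, 7, 10, 11, 12, 13, 14} ∩ {4, 6, 7, 8, 11, 12, 13, 14} = {4, 6, 7, 11, 12, 13, 14}
… ∩ ⟦in 4⟧ = {4, 6, 7, 11, 12, 13, 14} ∩ {4, 5, 6, 7, 10, 12, 14} = {4, 6, 7, 12, 14}
… ∩ ⟦angry⟧ = {4, 6, 7, 12, 14} ∩ {2, 3, 4, 6, 7, 11, 12, 13} = {4, 6, 7, 12}
⟦angry poet that fell in 4⟧ = {4, 6, 7, 12}; 13 ∉ this set.

no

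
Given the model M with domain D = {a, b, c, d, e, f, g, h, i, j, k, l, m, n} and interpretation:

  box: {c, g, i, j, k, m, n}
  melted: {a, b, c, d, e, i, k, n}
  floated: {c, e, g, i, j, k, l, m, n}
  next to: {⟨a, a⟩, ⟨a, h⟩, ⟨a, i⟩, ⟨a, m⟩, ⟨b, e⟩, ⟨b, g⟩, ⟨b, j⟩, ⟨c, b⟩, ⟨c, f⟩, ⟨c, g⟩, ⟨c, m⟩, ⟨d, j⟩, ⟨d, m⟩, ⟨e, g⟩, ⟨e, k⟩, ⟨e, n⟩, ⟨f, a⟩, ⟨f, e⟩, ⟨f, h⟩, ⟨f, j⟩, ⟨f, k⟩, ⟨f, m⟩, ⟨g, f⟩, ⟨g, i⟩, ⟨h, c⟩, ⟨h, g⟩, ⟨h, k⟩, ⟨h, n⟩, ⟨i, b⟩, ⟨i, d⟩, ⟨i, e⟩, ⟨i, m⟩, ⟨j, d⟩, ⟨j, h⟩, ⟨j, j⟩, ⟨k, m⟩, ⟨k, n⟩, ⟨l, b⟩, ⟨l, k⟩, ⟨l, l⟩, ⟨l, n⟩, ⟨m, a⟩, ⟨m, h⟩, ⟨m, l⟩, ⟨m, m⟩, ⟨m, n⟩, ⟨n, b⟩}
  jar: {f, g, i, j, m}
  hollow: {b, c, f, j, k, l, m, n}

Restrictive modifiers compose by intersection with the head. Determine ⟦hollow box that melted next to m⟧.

{c, k}

⟦that melted⟧ = ⟦melted⟧ = {a, b, c, d, e, i, k, n}
⟦next to m⟧ = {x : ⟨x, m⟩ ∈ ⟦next to⟧} = {a, c, d, f, i, k, m}
⟦box⟧ = {c, g, i, j, k, m, n}
… ∩ ⟦that melted⟧ = {c, g, i, j, k, m, n} ∩ {a, b, c, d, e, i, k, n} = {c, i, k, n}
… ∩ ⟦next to m⟧ = {c, i, k, n} ∩ {a, c, d, f, i, k, m} = {c, i, k}
… ∩ ⟦hollow⟧ = {c, i, k} ∩ {b, c, f, j, k, l, m, n} = {c, k}
So ⟦hollow box that melted next to m⟧ = {c, k}.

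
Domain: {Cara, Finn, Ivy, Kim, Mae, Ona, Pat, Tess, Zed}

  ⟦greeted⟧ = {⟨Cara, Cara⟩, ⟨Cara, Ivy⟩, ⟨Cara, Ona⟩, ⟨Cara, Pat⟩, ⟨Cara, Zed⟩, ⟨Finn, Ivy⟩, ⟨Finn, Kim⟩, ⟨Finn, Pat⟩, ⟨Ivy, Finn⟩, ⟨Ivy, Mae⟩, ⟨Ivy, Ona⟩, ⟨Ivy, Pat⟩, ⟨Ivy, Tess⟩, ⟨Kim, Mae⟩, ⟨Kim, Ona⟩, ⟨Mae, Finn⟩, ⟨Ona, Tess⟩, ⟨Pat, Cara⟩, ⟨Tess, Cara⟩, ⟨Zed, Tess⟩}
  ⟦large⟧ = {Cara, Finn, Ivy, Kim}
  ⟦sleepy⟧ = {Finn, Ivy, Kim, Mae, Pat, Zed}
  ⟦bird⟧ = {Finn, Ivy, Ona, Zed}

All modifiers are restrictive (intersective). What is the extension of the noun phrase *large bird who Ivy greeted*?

⟦who Ivy greeted⟧ = {x : ⟨Ivy, x⟩ ∈ ⟦greeted⟧} = {Finn, Mae, Ona, Pat, Tess}
⟦bird⟧ = {Finn, Ivy, Ona, Zed}
… ∩ ⟦who Ivy greeted⟧ = {Finn, Ivy, Ona, Zed} ∩ {Finn, Mae, Ona, Pat, Tess} = {Finn, Ona}
… ∩ ⟦large⟧ = {Finn, Ona} ∩ {Cara, Finn, Ivy, Kim} = {Finn}
So ⟦large bird who Ivy greeted⟧ = {Finn}.

{Finn}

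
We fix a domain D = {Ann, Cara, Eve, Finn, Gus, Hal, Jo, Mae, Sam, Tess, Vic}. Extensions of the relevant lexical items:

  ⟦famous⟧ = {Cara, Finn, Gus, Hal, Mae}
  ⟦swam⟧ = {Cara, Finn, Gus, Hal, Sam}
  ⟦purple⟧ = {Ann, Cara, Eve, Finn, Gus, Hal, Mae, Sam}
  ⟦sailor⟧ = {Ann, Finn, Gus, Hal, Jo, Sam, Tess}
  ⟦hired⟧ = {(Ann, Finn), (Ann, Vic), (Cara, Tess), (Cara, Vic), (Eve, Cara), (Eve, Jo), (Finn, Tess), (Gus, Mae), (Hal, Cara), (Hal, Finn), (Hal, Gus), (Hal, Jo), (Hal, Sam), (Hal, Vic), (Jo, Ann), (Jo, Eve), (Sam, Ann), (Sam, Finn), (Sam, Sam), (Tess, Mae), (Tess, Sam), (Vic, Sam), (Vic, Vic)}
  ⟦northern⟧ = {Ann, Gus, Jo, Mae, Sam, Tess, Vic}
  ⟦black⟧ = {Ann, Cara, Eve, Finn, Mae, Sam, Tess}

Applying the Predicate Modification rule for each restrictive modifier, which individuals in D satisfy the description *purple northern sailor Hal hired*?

⟦Hal hired⟧ = {x : ⟨Hal, x⟩ ∈ ⟦hired⟧} = {Cara, Finn, Gus, Jo, Sam, Vic}
⟦sailor⟧ = {Ann, Finn, Gus, Hal, Jo, Sam, Tess}
… ∩ ⟦Hal hired⟧ = {Ann, Finn, Gus, Hal, Jo, Sam, Tess} ∩ {Cara, Finn, Gus, Jo, Sam, Vic} = {Finn, Gus, Jo, Sam}
… ∩ ⟦purple⟧ = {Finn, Gus, Jo, Sam} ∩ {Ann, Cara, Eve, Finn, Gus, Hal, Mae, Sam} = {Finn, Gus, Sam}
… ∩ ⟦northern⟧ = {Finn, Gus, Sam} ∩ {Ann, Gus, Jo, Mae, Sam, Tess, Vic} = {Gus, Sam}
So ⟦purple northern sailor Hal hired⟧ = {Gus, Sam}.

{Gus, Sam}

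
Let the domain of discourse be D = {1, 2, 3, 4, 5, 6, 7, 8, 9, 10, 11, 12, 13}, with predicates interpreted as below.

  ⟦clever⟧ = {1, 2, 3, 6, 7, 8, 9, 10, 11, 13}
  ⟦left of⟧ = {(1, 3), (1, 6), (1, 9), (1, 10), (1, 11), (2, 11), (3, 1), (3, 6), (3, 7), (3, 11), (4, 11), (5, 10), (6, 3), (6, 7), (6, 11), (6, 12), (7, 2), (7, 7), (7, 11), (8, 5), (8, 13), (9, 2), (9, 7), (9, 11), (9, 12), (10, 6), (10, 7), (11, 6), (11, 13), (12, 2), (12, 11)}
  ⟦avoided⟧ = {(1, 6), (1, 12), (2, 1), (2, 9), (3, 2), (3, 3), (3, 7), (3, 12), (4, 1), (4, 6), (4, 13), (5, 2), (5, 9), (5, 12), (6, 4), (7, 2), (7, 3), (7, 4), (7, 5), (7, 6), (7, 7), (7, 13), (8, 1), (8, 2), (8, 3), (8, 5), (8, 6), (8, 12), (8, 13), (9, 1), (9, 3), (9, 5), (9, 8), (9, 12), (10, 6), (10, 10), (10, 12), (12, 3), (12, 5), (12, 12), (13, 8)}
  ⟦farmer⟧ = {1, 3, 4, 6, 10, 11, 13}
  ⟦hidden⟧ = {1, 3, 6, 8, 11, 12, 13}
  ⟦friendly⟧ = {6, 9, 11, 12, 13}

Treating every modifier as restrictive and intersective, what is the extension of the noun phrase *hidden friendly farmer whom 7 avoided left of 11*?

⟦whom 7 avoided⟧ = {x : ⟨7, x⟩ ∈ ⟦avoided⟧} = {2, 3, 4, 5, 6, 7, 13}
⟦left of 11⟧ = {x : ⟨x, 11⟩ ∈ ⟦left of⟧} = {1, 2, 3, 4, 6, 7, 9, 12}
⟦farmer⟧ = {1, 3, 4, 6, 10, 11, 13}
… ∩ ⟦whom 7 avoided⟧ = {1, 3, 4, 6, 10, 11, 13} ∩ {2, 3, 4, 5, 6, 7, 13} = {3, 4, 6, 13}
… ∩ ⟦left of 11⟧ = {3, 4, 6, 13} ∩ {1, 2, 3, 4, 6, 7, 9, 12} = {3, 4, 6}
… ∩ ⟦hidden⟧ = {3, 4, 6} ∩ {1, 3, 6, 8, 11, 12, 13} = {3, 6}
… ∩ ⟦friendly⟧ = {3, 6} ∩ {6, 9, 11, 12, 13} = {6}
So ⟦hidden friendly farmer whom 7 avoided left of 11⟧ = {6}.

{6}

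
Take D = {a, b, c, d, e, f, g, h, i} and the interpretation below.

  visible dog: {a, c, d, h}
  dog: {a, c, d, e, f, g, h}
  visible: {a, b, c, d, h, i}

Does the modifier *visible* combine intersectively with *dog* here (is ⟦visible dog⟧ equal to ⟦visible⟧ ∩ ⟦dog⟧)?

yes

⟦visible⟧ ∩ ⟦dog⟧ = {a, b, c, d, h, i} ∩ {a, c, d, e, f, g, h} = {a, c, d, h}
Observed ⟦visible dog⟧ = {a, c, d, h}.
These coincide, so the modifier is intersective here.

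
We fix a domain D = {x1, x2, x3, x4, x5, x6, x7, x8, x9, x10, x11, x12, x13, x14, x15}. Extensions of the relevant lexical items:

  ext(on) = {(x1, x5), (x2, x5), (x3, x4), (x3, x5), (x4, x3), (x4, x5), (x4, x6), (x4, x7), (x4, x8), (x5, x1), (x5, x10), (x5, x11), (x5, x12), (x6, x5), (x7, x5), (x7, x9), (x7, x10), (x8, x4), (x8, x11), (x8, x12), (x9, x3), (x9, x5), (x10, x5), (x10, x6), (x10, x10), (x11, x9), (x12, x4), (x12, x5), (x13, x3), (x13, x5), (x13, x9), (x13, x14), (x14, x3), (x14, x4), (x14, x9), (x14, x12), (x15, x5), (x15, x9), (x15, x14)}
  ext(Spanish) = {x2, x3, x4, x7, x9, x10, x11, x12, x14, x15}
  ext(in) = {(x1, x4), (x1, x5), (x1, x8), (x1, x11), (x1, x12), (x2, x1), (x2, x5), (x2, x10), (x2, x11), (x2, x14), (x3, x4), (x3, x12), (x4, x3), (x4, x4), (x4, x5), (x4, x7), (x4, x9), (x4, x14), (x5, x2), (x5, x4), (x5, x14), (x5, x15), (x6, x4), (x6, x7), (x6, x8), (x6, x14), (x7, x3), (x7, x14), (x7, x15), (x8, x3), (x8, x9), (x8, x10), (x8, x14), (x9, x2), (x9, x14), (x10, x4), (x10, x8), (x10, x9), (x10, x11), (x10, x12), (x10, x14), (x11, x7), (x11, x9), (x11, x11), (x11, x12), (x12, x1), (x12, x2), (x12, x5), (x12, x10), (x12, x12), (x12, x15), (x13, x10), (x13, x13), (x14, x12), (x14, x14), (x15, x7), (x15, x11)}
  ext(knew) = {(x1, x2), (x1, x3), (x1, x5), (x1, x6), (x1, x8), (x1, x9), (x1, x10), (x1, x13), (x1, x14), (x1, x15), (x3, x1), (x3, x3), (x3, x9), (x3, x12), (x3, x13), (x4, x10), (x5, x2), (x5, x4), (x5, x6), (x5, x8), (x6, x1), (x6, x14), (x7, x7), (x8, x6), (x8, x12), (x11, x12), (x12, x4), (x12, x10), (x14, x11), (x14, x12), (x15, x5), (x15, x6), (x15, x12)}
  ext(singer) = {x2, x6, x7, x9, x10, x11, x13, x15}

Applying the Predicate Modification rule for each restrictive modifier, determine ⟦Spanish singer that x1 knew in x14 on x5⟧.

⟦that x1 knew⟧ = {x : ⟨x1, x⟩ ∈ ⟦knew⟧} = {x2, x3, x5, x6, x8, x9, x10, x13, x14, x15}
⟦in x14⟧ = {x : ⟨x, x14⟩ ∈ ⟦in⟧} = {x2, x4, x5, x6, x7, x8, x9, x10, x14}
⟦on x5⟧ = {x : ⟨x, x5⟩ ∈ ⟦on⟧} = {x1, x2, x3, x4, x6, x7, x9, x10, x12, x13, x15}
⟦singer⟧ = {x2, x6, x7, x9, x10, x11, x13, x15}
… ∩ ⟦that x1 knew⟧ = {x2, x6, x7, x9, x10, x11, x13, x15} ∩ {x2, x3, x5, x6, x8, x9, x10, x13, x14, x15} = {x2, x6, x9, x10, x13, x15}
… ∩ ⟦in x14⟧ = {x2, x6, x9, x10, x13, x15} ∩ {x2, x4, x5, x6, x7, x8, x9, x10, x14} = {x2, x6, x9, x10}
… ∩ ⟦on x5⟧ = {x2, x6, x9, x10} ∩ {x1, x2, x3, x4, x6, x7, x9, x10, x12, x13, x15} = {x2, x6, x9, x10}
… ∩ ⟦Spanish⟧ = {x2, x6, x9, x10} ∩ {x2, x3, x4, x7, x9, x10, x11, x12, x14, x15} = {x2, x9, x10}
So ⟦Spanish singer that x1 knew in x14 on x5⟧ = {x2, x9, x10}.

{x2, x9, x10}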